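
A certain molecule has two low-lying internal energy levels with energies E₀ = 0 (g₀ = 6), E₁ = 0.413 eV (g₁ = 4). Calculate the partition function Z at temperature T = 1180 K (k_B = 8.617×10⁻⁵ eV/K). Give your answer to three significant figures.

k_BT = 8.617×10⁻⁵ × 1180 K = 0.10168 eV.
Eᵢ/kT = 0, 4.0618.
Z = Σ gᵢe^(−Eᵢ/kT) = 6·e^(−0) + 4·e^(−4.0618) = 6.0000 + 0.068872 = 6.0689.

Z = 6.07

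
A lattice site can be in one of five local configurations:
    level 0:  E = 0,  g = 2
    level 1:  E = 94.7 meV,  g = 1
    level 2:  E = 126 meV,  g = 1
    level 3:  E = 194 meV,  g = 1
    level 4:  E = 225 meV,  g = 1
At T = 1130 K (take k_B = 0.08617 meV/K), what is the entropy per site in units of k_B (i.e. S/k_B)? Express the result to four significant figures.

1.484

k_BT = 0.08617 × 1130 K = 97.3721 meV.
Eᵢ/kT = 0, 0.972558, 1.29401, 1.99236, 2.31072.
Z = Σ gᵢe^(−Eᵢ/kT) = 2·e^(−0) + 1·e^(−0.972558) + 1·e^(−1.29401) + 1·e^(−1.99236) + 1·e^(−2.31072) = 2.00000 + 0.378115 + 0.274169 + 0.136373 + 0.0991898 = 2.88785.
⟨E⟩ = Σ EᵢPᵢ = 41.2511 meV.
S/k_B = ln Z + ⟨E⟩/kT = ln(2.88785) + 41.2511/97.3721 = 1.06051 + 0.423644 = 1.484.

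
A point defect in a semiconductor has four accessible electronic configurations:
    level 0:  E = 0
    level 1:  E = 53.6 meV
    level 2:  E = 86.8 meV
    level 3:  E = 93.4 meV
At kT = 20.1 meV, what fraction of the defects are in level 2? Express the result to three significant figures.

Eᵢ/kT = 0, 2.6667, 4.3184, 4.6468.
Z = Σ e^(−Eᵢ/kT) = e^(−0) + e^(−2.6667) + e^(−4.3184) + e^(−4.6468) = 1.0000 + 0.069481 + 0.013321 + 0.0095922 = 1.0924.
P₂ = e^(−E₂/kT) / Z = 0.013321/1.0924 = 0.0122.

0.0122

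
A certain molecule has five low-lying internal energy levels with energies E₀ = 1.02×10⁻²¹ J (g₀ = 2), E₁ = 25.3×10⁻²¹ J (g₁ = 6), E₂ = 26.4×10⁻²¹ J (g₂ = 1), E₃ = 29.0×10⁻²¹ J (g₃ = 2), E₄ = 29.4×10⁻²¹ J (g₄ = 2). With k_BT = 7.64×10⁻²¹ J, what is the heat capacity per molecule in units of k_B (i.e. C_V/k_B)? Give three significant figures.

Eᵢ/kT = 0.13351, 3.3115, 3.4555, 3.7958, 3.8482.
Z = Σ gᵢe^(−Eᵢ/kT) = 2·e^(−0.13351) + 6·e^(−3.3115) + 1·e^(−3.4555) + 2·e^(−3.7958) + 2·e^(−3.8482) = 1.7500 + 0.21877 + 0.031572 + 0.044930 + 0.042636 = 2.0879.
⟨E⟩ = 5.1295, ⟨E²⟩ = 114.23.
C_V/k_B = (⟨E²⟩ − ⟨E⟩²)/(kT)² = (114.23 − 26.312)/58.370 = 1.51.

1.51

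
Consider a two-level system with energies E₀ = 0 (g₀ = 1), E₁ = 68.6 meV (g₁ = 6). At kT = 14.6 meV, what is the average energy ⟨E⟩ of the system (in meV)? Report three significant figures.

Eᵢ/kT = 0, 4.6986.
Z = Σ gᵢe^(−Eᵢ/kT) = 1·e^(−0) + 6·e^(−4.6986) = 1.0000 + 0.054648 = 1.0546.
⟨E⟩ = Σ Eᵢ gᵢe^(−Eᵢ/kT) / Z = (0·1.0000 + 68.6·0.054648) / 1.0546 = 3.55 meV.

3.55 meV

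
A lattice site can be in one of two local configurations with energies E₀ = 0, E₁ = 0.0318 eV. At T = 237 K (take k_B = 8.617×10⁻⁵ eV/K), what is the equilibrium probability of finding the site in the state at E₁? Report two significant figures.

k_BT = 8.617×10⁻⁵ × 237 K = 0.02042 eV.
Eᵢ/kT = 0, 1.557.
Z = Σ e^(−Eᵢ/kT) = e^(−0) + e^(−1.557) = 1.000 + 0.2108 = 1.211.
P₁ = e^(−E₁/kT) / Z = 0.2108/1.211 = 0.17.

0.17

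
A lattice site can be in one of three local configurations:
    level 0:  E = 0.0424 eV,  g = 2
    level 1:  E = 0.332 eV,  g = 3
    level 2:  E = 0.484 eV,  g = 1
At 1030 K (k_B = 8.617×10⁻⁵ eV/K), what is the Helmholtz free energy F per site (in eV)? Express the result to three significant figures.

-0.0244 eV

k_BT = 8.617×10⁻⁵ × 1030 K = 0.088755 eV.
Eᵢ/kT = 0.47772, 3.7406, 5.4532.
Z = Σ gᵢe^(−Eᵢ/kT) = 2·e^(−0.47772) + 3·e^(−3.7406) + 1·e^(−5.4532) = 1.2404 + 0.071220 + 0.0042826 = 1.3159.
F = −kT ln Z = −0.088755 × ln(1.3159) = −0.088755 × 0.27452 = -0.0244 eV.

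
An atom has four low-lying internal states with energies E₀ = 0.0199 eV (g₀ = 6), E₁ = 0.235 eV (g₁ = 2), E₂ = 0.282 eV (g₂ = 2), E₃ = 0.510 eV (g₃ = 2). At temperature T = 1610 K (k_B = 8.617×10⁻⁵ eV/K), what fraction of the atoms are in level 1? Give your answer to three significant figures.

k_BT = 8.617×10⁻⁵ × 1610 K = 0.13873 eV.
Eᵢ/kT = 0.14344, 1.6939, 2.0327, 3.6762.
Z = Σ gᵢe^(−Eᵢ/kT) = 6·e^(−0.14344) + 2·e^(−1.6939) + 2·e^(−2.0327) + 2·e^(−3.6762) = 5.1982 + 0.36760 + 0.26196 + 0.050638 = 5.8784.
P₁ = g₁ e^(−E₁/kT) / Z = 0.36760/5.8784 = 0.0625.

0.0625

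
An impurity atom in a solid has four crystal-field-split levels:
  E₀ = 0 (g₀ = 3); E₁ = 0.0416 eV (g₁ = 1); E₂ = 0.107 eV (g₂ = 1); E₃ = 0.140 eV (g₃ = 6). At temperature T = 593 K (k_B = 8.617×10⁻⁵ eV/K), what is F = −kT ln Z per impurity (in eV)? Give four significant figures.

k_BT = 8.617×10⁻⁵ × 593 K = 0.0510988 eV.
Eᵢ/kT = 0, 0.814109, 2.09398, 2.73979.
Z = Σ gᵢe^(−Eᵢ/kT) = 3·e^(−0) + 1·e^(−0.814109) + 1·e^(−2.09398) + 6·e^(−2.73979) = 3.00000 + 0.443034 + 0.123196 + 0.387503 = 3.95373.
F = −kT ln Z = −0.0510988 × ln(3.95373) = −0.0510988 × 1.37466 = -0.07024 eV.

-0.07024 eV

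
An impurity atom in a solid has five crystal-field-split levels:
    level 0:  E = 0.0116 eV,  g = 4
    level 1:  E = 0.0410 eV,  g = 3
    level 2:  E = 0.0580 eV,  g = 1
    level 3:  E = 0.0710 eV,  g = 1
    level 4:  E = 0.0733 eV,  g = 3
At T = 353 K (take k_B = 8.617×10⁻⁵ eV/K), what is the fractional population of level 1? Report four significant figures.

k_BT = 8.617×10⁻⁵ × 353 K = 0.0304180 eV.
Eᵢ/kT = 0.381353, 1.34789, 1.90677, 2.33414, 2.40976.
Z = Σ gᵢe^(−Eᵢ/kT) = 4·e^(−0.381353) + 3·e^(−1.34789) + 1·e^(−1.90677) + 1·e^(−2.33414) + 3·e^(−2.40976) = 2.73175 + 0.779364 + 0.148559 + 0.0968938 + 0.269511 = 4.02608.
P₁ = g₁ e^(−E₁/kT) / Z = 0.779364/4.02608 = 0.1936.

0.1936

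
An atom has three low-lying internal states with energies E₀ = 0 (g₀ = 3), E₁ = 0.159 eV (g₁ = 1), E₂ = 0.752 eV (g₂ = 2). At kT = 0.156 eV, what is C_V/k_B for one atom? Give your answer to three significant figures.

Eᵢ/kT = 0, 1.0192, 4.8205.
Z = Σ gᵢe^(−Eᵢ/kT) = 3·e^(−0) + 1·e^(−1.0192) + 2·e^(−4.8205) = 3.0000 + 0.36088 + 0.016126 = 3.3770.
⟨E⟩ = 0.020582 eV, ⟨E²⟩ = 0.0054021 eV².
C_V/k_B = (⟨E²⟩ − ⟨E⟩²)/(kT)² = (0.0054021 − 0.00042362)/0.024336 = 0.205.

0.205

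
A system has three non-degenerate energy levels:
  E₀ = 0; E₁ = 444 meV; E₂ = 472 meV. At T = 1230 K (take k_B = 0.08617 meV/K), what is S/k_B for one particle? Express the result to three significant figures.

0.139

k_BT = 0.08617 × 1230 K = 105.99 meV.
Eᵢ/kT = 0, 4.1891, 4.4533.
Z = Σ e^(−Eᵢ/kT) = e^(−0) + e^(−4.1891) + e^(−4.4533) = 1.0000 + 0.015160 + 0.011640 = 1.0268.
⟨E⟩ = Σ EᵢPᵢ = 11.906 meV.
S/k_B = ln Z + ⟨E⟩/kT = ln(1.0268) + 11.906/105.99 = 0.026447 + 0.11233 = 0.139.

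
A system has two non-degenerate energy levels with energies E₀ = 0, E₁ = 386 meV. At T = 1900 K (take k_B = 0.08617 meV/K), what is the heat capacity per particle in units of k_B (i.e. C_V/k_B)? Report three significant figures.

k_BT = 0.08617 × 1900 K = 163.72 meV.
Eᵢ/kT = 0, 2.3577.
Z = Σ e^(−Eᵢ/kT) = e^(−0) + e^(−2.3577) = 1.0000 + 0.094638 = 1.0946.
⟨E⟩ = 33.373 meV, ⟨E²⟩ = 12882 meV².
C_V/k_B = (⟨E²⟩ − ⟨E⟩²)/(kT)² = (12882 − 1113.8)/26804 = 0.439.

0.439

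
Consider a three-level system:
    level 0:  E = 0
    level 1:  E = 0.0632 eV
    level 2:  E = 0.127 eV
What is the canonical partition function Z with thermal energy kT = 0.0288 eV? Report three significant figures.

Z = 1.12

Eᵢ/kT = 0, 2.1944, 4.4097.
Z = Σ e^(−Eᵢ/kT) = e^(−0) + e^(−2.1944) + e^(−4.4097) = 1.0000 + 0.11143 + 0.012159 = 1.1236.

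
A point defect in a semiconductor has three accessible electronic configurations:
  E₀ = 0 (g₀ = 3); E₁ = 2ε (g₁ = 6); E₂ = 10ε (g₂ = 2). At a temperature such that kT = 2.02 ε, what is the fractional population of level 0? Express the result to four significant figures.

Eᵢ/kT = 0, 0.990099, 4.95050.
Z = Σ gᵢe^(−Eᵢ/kT) = 3·e^(−0) + 6·e^(−0.990099) + 2·e^(−4.95050) = 3.00000 + 2.22924 + 0.0141597 = 5.24340.
P₀ = g₀ e^(−E₀/kT) / Z = 3.00000/5.24340 = 0.5721.

0.5721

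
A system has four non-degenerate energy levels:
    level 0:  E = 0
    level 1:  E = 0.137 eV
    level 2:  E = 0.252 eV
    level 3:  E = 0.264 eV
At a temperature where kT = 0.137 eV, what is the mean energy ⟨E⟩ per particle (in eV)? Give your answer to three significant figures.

0.0771 eV

Eᵢ/kT = 0, 1.0000, 1.8394, 1.9270.
Z = Σ e^(−Eᵢ/kT) = e^(−0) + e^(−1.0000) + e^(−1.8394) + e^(−1.9270) = 1.0000 + 0.36788 + 0.15891 + 0.14558 = 1.6724.
⟨E⟩ = Σ Eᵢ e^(−Eᵢ/kT) / Z = (0·1.0000 + 0.137·0.36788 + 0.252·0.15891 + 0.264·0.14558) / 1.6724 = 0.0771 eV.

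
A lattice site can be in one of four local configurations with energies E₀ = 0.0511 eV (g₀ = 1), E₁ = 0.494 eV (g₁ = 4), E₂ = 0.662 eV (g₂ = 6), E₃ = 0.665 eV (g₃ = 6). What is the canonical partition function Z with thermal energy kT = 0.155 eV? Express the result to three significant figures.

Eᵢ/kT = 0.32968, 3.1871, 4.2710, 4.2903.
Z = Σ gᵢe^(−Eᵢ/kT) = 1·e^(−0.32968) + 4·e^(−3.1871) + 6·e^(−4.2710) + 6·e^(−4.2903) = 0.71915 + 0.16517 + 0.083807 + 0.082205 = 1.0503.

Z = 1.05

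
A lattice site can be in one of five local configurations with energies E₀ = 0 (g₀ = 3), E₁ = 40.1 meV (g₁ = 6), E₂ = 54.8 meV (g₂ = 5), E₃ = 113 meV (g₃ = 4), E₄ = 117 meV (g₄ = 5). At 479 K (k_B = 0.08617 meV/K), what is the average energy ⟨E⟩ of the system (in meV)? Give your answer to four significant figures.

31.80 meV

k_BT = 0.08617 × 479 K = 41.2754 meV.
Eᵢ/kT = 0, 0.971523, 1.32767, 2.73771, 2.83462.
Z = Σ gᵢe^(−Eᵢ/kT) = 3·e^(−0) + 6·e^(−0.971523) + 5·e^(−1.32767) + 4·e^(−2.73771) + 5·e^(−2.83462) = 3.00000 + 2.27104 + 1.32547 + 0.258874 + 0.293704 = 7.14909.
⟨E⟩ = Σ Eᵢ gᵢe^(−Eᵢ/kT) / Z = (0·3.00000 + 40.1·2.27104 + 54.8·1.32547 + 113·0.258874 + 117·0.293704) / 7.14909 = 31.80 meV.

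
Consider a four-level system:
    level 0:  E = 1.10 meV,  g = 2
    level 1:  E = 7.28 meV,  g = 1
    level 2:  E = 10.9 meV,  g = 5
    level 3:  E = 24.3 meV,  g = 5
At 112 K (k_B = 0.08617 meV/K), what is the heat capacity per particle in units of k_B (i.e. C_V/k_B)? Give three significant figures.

0.516

k_BT = 0.08617 × 112 K = 9.6510 meV.
Eᵢ/kT = 0.11398, 0.75433, 1.1294, 2.5179.
Z = Σ gᵢe^(−Eᵢ/kT) = 2·e^(−0.11398) + 1·e^(−0.75433) + 5·e^(−1.1294) + 5·e^(−2.5179) = 1.7846 + 0.47033 + 1.6161 + 0.40314 = 4.2742.
⟨E⟩ = 7.6737 meV, ⟨E²⟩ = 106.95 meV².
C_V/k_B = (⟨E²⟩ − ⟨E⟩²)/(kT)² = (106.95 − 58.886)/93.142 = 0.516.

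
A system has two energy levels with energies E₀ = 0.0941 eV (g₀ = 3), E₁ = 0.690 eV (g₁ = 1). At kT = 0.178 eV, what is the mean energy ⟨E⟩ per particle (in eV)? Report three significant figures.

Eᵢ/kT = 0.52865, 3.8764.
Z = Σ gᵢe^(−Eᵢ/kT) = 3·e^(−0.52865) + 1·e^(−3.8764) = 1.7682 + 0.020725 = 1.7889.
⟨E⟩ = Σ Eᵢ gᵢe^(−Eᵢ/kT) / Z = (0.0941·1.7682 + 0.690·0.020725) / 1.7889 = 0.101 eV.

0.101 eV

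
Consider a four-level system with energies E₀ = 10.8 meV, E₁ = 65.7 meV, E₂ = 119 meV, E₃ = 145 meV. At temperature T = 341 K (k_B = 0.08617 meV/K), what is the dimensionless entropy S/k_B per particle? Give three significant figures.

k_BT = 0.08617 × 341 K = 29.384 meV.
Eᵢ/kT = 0.36755, 2.2359, 4.0498, 4.9347.
Z = Σ e^(−Eᵢ/kT) = e^(−0.36755) + e^(−2.2359) + e^(−4.0498) + e^(−4.9347) = 0.69243 + 0.10690 + 0.017426 + 0.0071926 = 0.82395.
⟨E⟩ = Σ EᵢPᵢ = 21.383 meV.
S/k_B = ln Z + ⟨E⟩/kT = ln(0.82395) + 21.383/29.384 = -0.19365 + 0.72771 = 0.534.

0.534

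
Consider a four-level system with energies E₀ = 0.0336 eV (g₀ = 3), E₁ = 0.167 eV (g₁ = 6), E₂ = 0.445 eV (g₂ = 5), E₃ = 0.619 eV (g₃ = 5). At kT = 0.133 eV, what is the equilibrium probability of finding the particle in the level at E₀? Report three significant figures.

Eᵢ/kT = 0.25263, 1.2556, 3.3459, 4.6541.
Z = Σ gᵢe^(−Eᵢ/kT) = 3·e^(−0.25263) + 6·e^(−1.2556) + 5·e^(−3.3459) + 5·e^(−4.6541) = 2.3303 + 1.7094 + 0.17614 + 0.047612 = 4.2635.
P₀ = g₀ e^(−E₀/kT) / Z = 2.3303/4.2635 = 0.547.

0.547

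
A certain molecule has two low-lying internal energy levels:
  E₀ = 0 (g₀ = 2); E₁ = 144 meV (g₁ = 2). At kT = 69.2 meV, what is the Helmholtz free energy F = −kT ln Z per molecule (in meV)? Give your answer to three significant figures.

-56.1 meV

Eᵢ/kT = 0, 2.0809.
Z = Σ gᵢe^(−Eᵢ/kT) = 2·e^(−0) + 2·e^(−2.0809) = 2.0000 + 0.24964 = 2.2496.
F = −kT ln Z = −69.2 × ln(2.2496) = −69.2 × 0.81075 = -56.1 meV.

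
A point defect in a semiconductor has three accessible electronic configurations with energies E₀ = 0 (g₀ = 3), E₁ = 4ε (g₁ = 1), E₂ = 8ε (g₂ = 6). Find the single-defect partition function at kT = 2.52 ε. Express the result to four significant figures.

Eᵢ/kT = 0, 1.58730, 3.17460.
Z = Σ gᵢe^(−Eᵢ/kT) = 3·e^(−0) + 1·e^(−1.58730) + 6·e^(−3.17460) = 3.00000 + 0.204477 + 0.250865 = 3.45534.

Z = 3.455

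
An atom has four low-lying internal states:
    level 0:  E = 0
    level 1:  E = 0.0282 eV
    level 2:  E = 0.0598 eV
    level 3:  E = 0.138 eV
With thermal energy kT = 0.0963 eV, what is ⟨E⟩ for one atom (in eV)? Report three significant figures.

0.0341 eV

Eᵢ/kT = 0, 0.29283, 0.62098, 1.4330.
Z = Σ e^(−Eᵢ/kT) = e^(−0) + e^(−0.29283) + e^(−0.62098) + e^(−1.4330) = 1.0000 + 0.74615 + 0.53742 + 0.23859 = 2.5222.
⟨E⟩ = Σ Eᵢ e^(−Eᵢ/kT) / Z = (0·1.0000 + 0.0282·0.74615 + 0.0598·0.53742 + 0.138·0.23859) / 2.5222 = 0.0341 eV.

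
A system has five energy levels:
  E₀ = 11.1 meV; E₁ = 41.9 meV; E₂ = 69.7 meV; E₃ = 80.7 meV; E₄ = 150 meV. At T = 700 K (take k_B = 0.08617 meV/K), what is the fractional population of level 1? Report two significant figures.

0.25

k_BT = 0.08617 × 700 K = 60.32 meV.
Eᵢ/kT = 0.1840, 0.6946, 1.156, 1.338, 2.487.
Z = Σ e^(−Eᵢ/kT) = e^(−0.1840) + e^(−0.6946) + e^(−1.156) + e^(−1.338) + e^(−2.487) = 0.8319 + 0.4993 + 0.3147 + 0.2624 + 0.08316 = 1.991.
P₁ = e^(−E₁/kT) / Z = 0.4993/1.991 = 0.25.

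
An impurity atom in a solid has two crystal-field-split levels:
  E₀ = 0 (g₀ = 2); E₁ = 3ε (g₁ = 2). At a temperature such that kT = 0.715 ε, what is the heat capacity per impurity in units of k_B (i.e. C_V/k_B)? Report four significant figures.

0.2573

Eᵢ/kT = 0, 4.19580.
Z = Σ gᵢe^(−Eᵢ/kT) = 2·e^(−0) + 2·e^(−4.19580) = 2.00000 + 0.0301174 = 2.03012.
⟨E⟩ = 0.0445058 ε, ⟨E²⟩ = 0.133518 ε².
C_V/k_B = (⟨E²⟩ − ⟨E⟩²)/(kT)² = (0.133518 − 0.00198077)/0.511225 = 0.2573.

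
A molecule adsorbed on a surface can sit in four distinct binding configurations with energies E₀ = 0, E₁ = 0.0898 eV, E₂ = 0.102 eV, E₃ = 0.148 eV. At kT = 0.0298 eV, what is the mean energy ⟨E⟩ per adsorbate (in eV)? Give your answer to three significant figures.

0.00806 eV

Eᵢ/kT = 0, 3.0134, 3.4228, 4.9664.
Z = Σ e^(−Eᵢ/kT) = e^(−0) + e^(−3.0134) + e^(−3.4228) + e^(−4.9664) = 1.0000 + 0.049124 + 0.032621 + 0.0069682 = 1.0887.
⟨E⟩ = Σ Eᵢ e^(−Eᵢ/kT) / Z = (0·1.0000 + 0.0898·0.049124 + 0.102·0.032621 + 0.148·0.0069682) / 1.0887 = 0.00806 eV.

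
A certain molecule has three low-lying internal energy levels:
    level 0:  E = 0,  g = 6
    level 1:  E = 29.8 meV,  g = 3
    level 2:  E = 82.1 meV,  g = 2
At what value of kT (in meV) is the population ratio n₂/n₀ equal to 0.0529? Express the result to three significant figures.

44.6 meV

n₂/n₀ = (g₂/g₀) exp[−(E₂−E₀)/kT] = 0.0529.
⇒ (E₂−E₀)/kT = ln((2/6)/0.0529) = ln(6.3012) = 1.8407.
kT = 82.1 meV / 1.8407 = 44.6 meV.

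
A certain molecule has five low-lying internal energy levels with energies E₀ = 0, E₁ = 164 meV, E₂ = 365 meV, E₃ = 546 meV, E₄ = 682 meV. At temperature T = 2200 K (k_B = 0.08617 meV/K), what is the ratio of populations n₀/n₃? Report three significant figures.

k_BT = 0.08617 × 2200 K = 189.57 meV.
n₀/n₃ = exp[−(E₀−E₃)/kT] = exp(−(-546 meV)/(189.57 meV)) = exp(2.8802) = 17.8.

17.8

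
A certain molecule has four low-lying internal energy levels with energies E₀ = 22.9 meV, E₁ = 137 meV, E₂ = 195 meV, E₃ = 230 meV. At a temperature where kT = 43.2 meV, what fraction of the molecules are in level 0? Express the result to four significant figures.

Eᵢ/kT = 0.530093, 3.17130, 4.51389, 5.32407.
Z = Σ e^(−Eᵢ/kT) = e^(−0.530093) + e^(−3.17130) + e^(−4.51389) + e^(−5.32407) = 0.588550 + 0.0419490 + 0.0109558 + 0.00487288 = 0.646328.
P₀ = e^(−E₀/kT) / Z = 0.588550/0.646328 = 0.9106.

0.9106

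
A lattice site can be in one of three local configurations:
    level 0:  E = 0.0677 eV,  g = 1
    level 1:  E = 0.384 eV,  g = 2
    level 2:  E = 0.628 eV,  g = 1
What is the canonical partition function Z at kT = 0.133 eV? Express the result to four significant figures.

Eᵢ/kT = 0.509023, 2.88722, 4.72180.
Z = Σ gᵢe^(−Eᵢ/kT) = 1·e^(−0.509023) + 2·e^(−2.88722) + 1·e^(−4.72180) = 0.601083 + 0.111462 + 0.00889915 = 0.721444.

Z = 0.7214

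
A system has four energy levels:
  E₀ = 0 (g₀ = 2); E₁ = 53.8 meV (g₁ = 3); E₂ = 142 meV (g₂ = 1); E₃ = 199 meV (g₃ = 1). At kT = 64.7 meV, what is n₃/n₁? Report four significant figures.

n₃/n₁ = (g₃/g₁) exp[−(E₃−E₁)/kT] = (1/3) × exp(−(145.2 meV)/(64.7 meV)) = (1/3) × exp(-2.24420) = 0.03534.

0.03534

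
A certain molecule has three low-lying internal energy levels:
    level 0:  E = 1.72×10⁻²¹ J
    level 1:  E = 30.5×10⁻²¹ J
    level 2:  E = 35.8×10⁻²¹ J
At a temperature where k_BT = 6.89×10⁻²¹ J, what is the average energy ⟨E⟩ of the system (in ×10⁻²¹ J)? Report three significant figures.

Eᵢ/kT = 0.24964, 4.4267, 5.1959.
Z = Σ e^(−Eᵢ/kT) = e^(−0.24964) + e^(−4.4267) + e^(−5.1959) = 0.77908 + 0.011954 + 0.0055392 = 0.79657.
⟨E⟩ = Σ Eᵢ e^(−Eᵢ/kT) / Z = (1.72·0.77908 + 30.5·0.011954 + 35.8·0.0055392) / 0.79657 = 2.39 ×10⁻²¹ J.

2.39 ×10⁻²¹ J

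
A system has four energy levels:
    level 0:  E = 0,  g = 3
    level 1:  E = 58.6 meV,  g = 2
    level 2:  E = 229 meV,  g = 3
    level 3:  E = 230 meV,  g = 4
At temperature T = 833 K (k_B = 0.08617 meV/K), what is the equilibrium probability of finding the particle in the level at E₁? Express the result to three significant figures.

k_BT = 0.08617 × 833 K = 71.780 meV.
Eᵢ/kT = 0, 0.81638, 3.1903, 3.2042.
Z = Σ gᵢe^(−Eᵢ/kT) = 3·e^(−0) + 2·e^(−0.81638) + 3·e^(−3.1903) + 4·e^(−3.2042) = 3.0000 + 0.88406 + 0.12348 + 0.16237 = 4.1699.
P₁ = g₁ e^(−E₁/kT) / Z = 0.88406/4.1699 = 0.212.

0.212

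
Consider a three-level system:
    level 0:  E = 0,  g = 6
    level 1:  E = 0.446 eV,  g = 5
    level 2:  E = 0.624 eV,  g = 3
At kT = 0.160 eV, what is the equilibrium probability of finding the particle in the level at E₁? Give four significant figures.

Eᵢ/kT = 0, 2.78750, 3.90000.
Z = Σ gᵢe^(−Eᵢ/kT) = 6·e^(−0) + 5·e^(−2.78750) + 3·e^(−3.90000) = 6.00000 + 0.307875 + 0.0607257 = 6.36860.
P₁ = g₁ e^(−E₁/kT) / Z = 0.307875/6.36860 = 0.04834.

0.04834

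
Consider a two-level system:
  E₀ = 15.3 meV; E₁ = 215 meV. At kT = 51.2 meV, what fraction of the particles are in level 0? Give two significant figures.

0.98

Eᵢ/kT = 0.2988, 4.199.
Z = Σ e^(−Eᵢ/kT) = e^(−0.2988) + e^(−4.199) = 0.7417 + 0.01501 = 0.7567.
P₀ = e^(−E₀/kT) / Z = 0.7417/0.7567 = 0.98.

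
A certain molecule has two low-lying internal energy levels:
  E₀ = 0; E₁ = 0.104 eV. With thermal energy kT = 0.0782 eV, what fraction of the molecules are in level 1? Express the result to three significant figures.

Eᵢ/kT = 0, 1.3299.
Z = Σ e^(−Eᵢ/kT) = e^(−0) + e^(−1.3299) = 1.0000 + 0.26450 = 1.2645.
P₁ = e^(−E₁/kT) / Z = 0.26450/1.2645 = 0.209.

0.209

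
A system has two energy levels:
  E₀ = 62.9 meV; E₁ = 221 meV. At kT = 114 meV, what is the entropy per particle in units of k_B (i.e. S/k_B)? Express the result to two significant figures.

Eᵢ/kT = 0.5518, 1.939.
Z = Σ e^(−Eᵢ/kT) = e^(−0.5518) + e^(−1.939) = 0.5759 + 0.1438 = 0.7197.
⟨E⟩ = Σ EᵢPᵢ = 94.49 meV.
S/k_B = ln Z + ⟨E⟩/kT = ln(0.7197) + 94.49/114 = -0.3289 + 0.8289 = 0.50.

0.50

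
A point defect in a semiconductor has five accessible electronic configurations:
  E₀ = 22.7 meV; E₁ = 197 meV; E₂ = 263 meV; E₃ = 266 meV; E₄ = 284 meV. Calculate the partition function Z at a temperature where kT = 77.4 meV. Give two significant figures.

Z = 0.92

Eᵢ/kT = 0.2933, 2.545, 3.398, 3.437, 3.669.
Z = Σ e^(−Eᵢ/kT) = e^(−0.2933) + e^(−2.545) + e^(−3.398) + e^(−3.437) + e^(−3.669) = 0.7458 + 0.07847 + 0.03344 + 0.03216 + 0.02550 = 0.9154.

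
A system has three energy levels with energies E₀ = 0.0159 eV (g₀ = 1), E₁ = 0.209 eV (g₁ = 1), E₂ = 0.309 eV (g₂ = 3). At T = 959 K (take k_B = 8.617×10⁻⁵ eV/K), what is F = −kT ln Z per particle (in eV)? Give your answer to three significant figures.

k_BT = 8.617×10⁻⁵ × 959 K = 0.082637 eV.
Eᵢ/kT = 0.19241, 2.5291, 3.7392.
Z = Σ gᵢe^(−Eᵢ/kT) = 1·e^(−0.19241) + 1·e^(−2.5291) + 3·e^(−3.7392) = 0.82497 + 0.079731 + 0.071319 = 0.97602.
F = −kT ln Z = −0.082637 × ln(0.97602) = −0.082637 × -0.024272 = 0.00201 eV.

0.00201 eV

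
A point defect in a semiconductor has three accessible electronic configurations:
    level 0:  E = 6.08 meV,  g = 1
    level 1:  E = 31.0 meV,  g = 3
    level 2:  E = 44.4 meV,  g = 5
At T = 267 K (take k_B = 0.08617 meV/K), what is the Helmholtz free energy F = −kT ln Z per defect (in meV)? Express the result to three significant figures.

k_BT = 0.08617 × 267 K = 23.007 meV.
Eᵢ/kT = 0.26427, 1.3474, 1.9298.
Z = Σ gᵢe^(−Eᵢ/kT) = 1·e^(−0.26427) + 3·e^(−1.3474) + 5·e^(−1.9298) = 0.76777 + 0.77975 + 0.72589 = 2.2734.
F = −kT ln Z = −23.007 × ln(2.2734) = −23.007 × 0.82128 = -18.9 meV.

-18.9 meV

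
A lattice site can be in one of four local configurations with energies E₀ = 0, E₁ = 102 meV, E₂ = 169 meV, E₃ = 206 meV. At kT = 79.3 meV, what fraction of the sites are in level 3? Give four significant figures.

0.05066

Eᵢ/kT = 0, 1.28625, 2.13115, 2.59773.
Z = Σ e^(−Eᵢ/kT) = e^(−0) + e^(−1.28625) + e^(−2.13115) + e^(−2.59773) = 1.00000 + 0.276305 + 0.118701 + 0.0744424 = 1.46945.
P₃ = e^(−E₃/kT) / Z = 0.0744424/1.46945 = 0.05066.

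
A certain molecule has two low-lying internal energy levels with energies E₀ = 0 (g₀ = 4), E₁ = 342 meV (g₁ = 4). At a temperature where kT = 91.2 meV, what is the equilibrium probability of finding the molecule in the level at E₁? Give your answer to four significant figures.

0.02298

Eᵢ/kT = 0, 3.75000.
Z = Σ gᵢe^(−Eᵢ/kT) = 4·e^(−0) + 4·e^(−3.75000) = 4.00000 + 0.0940710 = 4.09407.
P₁ = g₁ e^(−E₁/kT) / Z = 0.0940710/4.09407 = 0.02298.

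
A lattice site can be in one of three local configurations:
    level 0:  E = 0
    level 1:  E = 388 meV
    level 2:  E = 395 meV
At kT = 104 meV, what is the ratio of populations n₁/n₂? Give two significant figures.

1.1

n₁/n₂ = exp[−(E₁−E₂)/kT] = exp(−(-7 meV)/(104 meV)) = exp(0.06731) = 1.1.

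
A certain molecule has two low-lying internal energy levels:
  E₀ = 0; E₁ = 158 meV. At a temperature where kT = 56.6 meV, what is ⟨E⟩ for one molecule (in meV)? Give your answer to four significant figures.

Eᵢ/kT = 0, 2.79152.
Z = Σ e^(−Eᵢ/kT) = e^(−0) + e^(−2.79152) = 1.00000 + 0.0613279 = 1.06133.
⟨E⟩ = Σ Eᵢ e^(−Eᵢ/kT) / Z = (0·1.00000 + 158·0.0613279) / 1.06133 = 9.130 meV.

9.130 meV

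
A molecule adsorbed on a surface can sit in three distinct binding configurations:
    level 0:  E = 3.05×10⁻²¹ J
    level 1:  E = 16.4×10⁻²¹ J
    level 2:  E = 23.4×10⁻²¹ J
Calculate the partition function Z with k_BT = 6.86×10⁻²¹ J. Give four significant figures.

Z = 0.7657

Eᵢ/kT = 0.444606, 2.39067, 3.41108.
Z = Σ e^(−Eᵢ/kT) = e^(−0.444606) + e^(−2.39067) + e^(−3.41108) = 0.641077 + 0.0915683 + 0.0330055 = 0.765651.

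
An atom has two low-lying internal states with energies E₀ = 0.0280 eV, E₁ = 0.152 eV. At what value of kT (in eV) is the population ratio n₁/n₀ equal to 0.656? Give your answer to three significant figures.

n₁/n₀ = exp[−(E₁−E₀)/kT] = 0.656.
⇒ (E₁−E₀)/kT = ln(1/0.656) = ln(1.5244) = 0.42160.
kT = 0.1240 eV / 0.42160 = 0.294 eV.

0.294 eV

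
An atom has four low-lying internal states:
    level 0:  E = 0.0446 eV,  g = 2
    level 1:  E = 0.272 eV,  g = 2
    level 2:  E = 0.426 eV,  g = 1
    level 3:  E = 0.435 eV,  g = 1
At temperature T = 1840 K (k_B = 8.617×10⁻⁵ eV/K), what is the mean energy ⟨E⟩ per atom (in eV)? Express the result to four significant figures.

0.1110 eV

k_BT = 8.617×10⁻⁵ × 1840 K = 0.158553 eV.
Eᵢ/kT = 0.281294, 1.71551, 2.68680, 2.74356.
Z = Σ gᵢe^(−Eᵢ/kT) = 2·e^(−0.281294) + 2·e^(−1.71551) + 1·e^(−2.68680) + 1·e^(−2.74356) = 1.50961 + 0.359744 + 0.0680985 + 0.0643409 = 2.00179.
⟨E⟩ = Σ Eᵢ gᵢe^(−Eᵢ/kT) / Z = (0.0446·1.50961 + 0.272·0.359744 + 0.426·0.0680985 + 0.435·0.0643409) / 2.00179 = 0.1110 eV.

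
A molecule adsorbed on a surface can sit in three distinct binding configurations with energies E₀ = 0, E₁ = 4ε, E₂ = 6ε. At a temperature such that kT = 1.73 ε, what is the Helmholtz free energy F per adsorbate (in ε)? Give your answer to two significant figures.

Eᵢ/kT = 0, 2.312, 3.468.
Z = Σ e^(−Eᵢ/kT) = e^(−0) + e^(−2.312) + e^(−3.468) = 1.000 + 0.09906 + 0.03118 = 1.130.
F = −kT ln Z = −1.73 × ln(1.130) = −1.73 × 0.1222 = -0.21 ε.

-0.21 ε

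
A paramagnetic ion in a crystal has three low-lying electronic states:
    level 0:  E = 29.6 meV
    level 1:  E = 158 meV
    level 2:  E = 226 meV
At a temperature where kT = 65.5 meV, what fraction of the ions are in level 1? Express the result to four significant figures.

Eᵢ/kT = 0.451908, 2.41221, 3.45038.
Z = Σ e^(−Eᵢ/kT) = e^(−0.451908) + e^(−2.41221) + e^(−3.45038) = 0.636413 + 0.0896170 + 0.0317336 = 0.757764.
P₁ = e^(−E₁/kT) / Z = 0.0896170/0.757764 = 0.1183.

0.1183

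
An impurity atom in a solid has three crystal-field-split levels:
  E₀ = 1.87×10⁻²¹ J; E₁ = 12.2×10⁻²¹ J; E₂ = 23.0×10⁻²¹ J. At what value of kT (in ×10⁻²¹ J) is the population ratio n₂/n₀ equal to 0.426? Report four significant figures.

24.76 ×10⁻²¹ J

n₂/n₀ = exp[−(E₂−E₀)/kT] = 0.426.
⇒ (E₂−E₀)/kT = ln(1/0.426) = ln(2.34742) = 0.853317.
kT = 21.13 ×10⁻²¹ J / 0.853317 = 24.76 ×10⁻²¹ J.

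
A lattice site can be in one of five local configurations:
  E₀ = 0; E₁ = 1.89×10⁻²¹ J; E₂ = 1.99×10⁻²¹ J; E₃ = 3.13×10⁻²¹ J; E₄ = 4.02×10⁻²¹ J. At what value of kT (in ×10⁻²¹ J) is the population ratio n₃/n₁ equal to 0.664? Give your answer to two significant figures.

3.0 ×10⁻²¹ J

n₃/n₁ = exp[−(E₃−E₁)/kT] = 0.664.
⇒ (E₃−E₁)/kT = ln(1/0.664) = ln(1.506) = 0.4095.
kT = 1.24 ×10⁻²¹ J / 0.4095 = 3.0 ×10⁻²¹ J.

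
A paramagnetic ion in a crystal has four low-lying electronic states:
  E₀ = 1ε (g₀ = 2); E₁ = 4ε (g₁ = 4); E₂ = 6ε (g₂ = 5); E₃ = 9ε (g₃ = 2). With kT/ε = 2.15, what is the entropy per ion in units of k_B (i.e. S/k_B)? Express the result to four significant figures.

2.026

Eᵢ/kT = 0.465116, 1.86047, 2.79070, 4.18605.
Z = Σ gᵢe^(−Eᵢ/kT) = 2·e^(−0.465116) + 4·e^(−1.86047) + 5·e^(−2.79070) + 2·e^(−4.18605) = 1.25612 + 0.622398 + 0.306891 + 0.0304125 = 2.21582.
⟨E⟩ = Σ EᵢPᵢ = 2.64497 ε.
S/k_B = ln Z + ⟨E⟩/kT = ln(2.21582) + 2.64497/2.15 = 0.795623 + 1.23022 = 2.026.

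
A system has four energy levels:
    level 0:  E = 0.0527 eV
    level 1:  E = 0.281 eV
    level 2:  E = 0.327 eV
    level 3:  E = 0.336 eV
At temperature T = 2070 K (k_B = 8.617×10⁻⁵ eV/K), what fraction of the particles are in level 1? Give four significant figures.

0.1638

k_BT = 8.617×10⁻⁵ × 2070 K = 0.178372 eV.
Eᵢ/kT = 0.295450, 1.57536, 1.83325, 1.88370.
Z = Σ e^(−Eᵢ/kT) = e^(−0.295450) + e^(−1.57536) + e^(−1.83325) + e^(−1.88370) = 0.744197 + 0.206933 + 0.159893 + 0.152027 = 1.26305.
P₁ = e^(−E₁/kT) / Z = 0.206933/1.26305 = 0.1638.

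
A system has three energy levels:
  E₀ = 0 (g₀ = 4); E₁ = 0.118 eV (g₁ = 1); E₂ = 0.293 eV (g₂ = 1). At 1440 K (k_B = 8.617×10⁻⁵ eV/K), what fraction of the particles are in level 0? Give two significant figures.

k_BT = 8.617×10⁻⁵ × 1440 K = 0.1241 eV.
Eᵢ/kT = 0, 0.9508, 2.361.
Z = Σ gᵢe^(−Eᵢ/kT) = 4·e^(−0) + 1·e^(−0.9508) + 1·e^(−2.361) = 4.000 + 0.3864 + 0.09433 = 4.481.
P₀ = g₀ e^(−E₀/kT) / Z = 4.000/4.481 = 0.89.

0.89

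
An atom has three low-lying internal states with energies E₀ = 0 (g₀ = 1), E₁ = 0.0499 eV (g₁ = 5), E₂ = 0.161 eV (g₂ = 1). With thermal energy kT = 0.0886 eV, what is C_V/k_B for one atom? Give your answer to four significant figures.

0.1348

Eᵢ/kT = 0, 0.563205, 1.81716.
Z = Σ gᵢe^(−Eᵢ/kT) = 1·e^(−0) + 5·e^(−0.563205) + 1·e^(−1.81716) = 1.00000 + 2.84691 + 0.162487 = 4.00940.
⟨E⟩ = 0.0419567 eV, ⟨E²⟩ = 0.00281854 eV².
C_V/k_B = (⟨E²⟩ − ⟨E⟩²)/(kT)² = (0.00281854 − 0.00176036)/0.00784996 = 0.1348.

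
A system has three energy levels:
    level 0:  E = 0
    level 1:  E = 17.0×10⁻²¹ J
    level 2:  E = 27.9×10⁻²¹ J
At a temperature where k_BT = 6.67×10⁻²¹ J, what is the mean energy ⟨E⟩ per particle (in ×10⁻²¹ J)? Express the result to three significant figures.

Eᵢ/kT = 0, 2.5487, 4.1829.
Z = Σ e^(−Eᵢ/kT) = e^(−0) + e^(−2.5487) + e^(−4.1829) = 1.0000 + 0.078183 + 0.015254 = 1.0934.
⟨E⟩ = Σ Eᵢ e^(−Eᵢ/kT) / Z = (0·1.0000 + 17.0·0.078183 + 27.9·0.015254) / 1.0934 = 1.60 ×10⁻²¹ J.

1.60 ×10⁻²¹ J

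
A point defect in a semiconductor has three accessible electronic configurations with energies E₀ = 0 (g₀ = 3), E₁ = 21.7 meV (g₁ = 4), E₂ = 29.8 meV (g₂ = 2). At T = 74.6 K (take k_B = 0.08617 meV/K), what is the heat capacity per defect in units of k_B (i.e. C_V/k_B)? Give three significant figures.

0.595

k_BT = 0.08617 × 74.6 K = 6.4283 meV.
Eᵢ/kT = 0, 3.3757, 4.6358.
Z = Σ gᵢe^(−Eᵢ/kT) = 3·e^(−0) + 4·e^(−3.3757) + 2·e^(−4.6358) = 3.0000 + 0.13678 + 0.019397 = 3.1562.
⟨E⟩ = 1.1236 meV, ⟨E²⟩ = 25.865 meV².
C_V/k_B = (⟨E²⟩ − ⟨E⟩²)/(kT)² = (25.865 − 1.2625)/41.323 = 0.595.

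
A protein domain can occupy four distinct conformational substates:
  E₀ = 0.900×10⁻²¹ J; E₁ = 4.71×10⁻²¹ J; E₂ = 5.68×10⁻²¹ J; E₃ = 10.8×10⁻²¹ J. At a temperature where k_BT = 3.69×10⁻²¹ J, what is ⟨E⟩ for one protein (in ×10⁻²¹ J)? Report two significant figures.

2.9 ×10⁻²¹ J

Eᵢ/kT = 0.2439, 1.276, 1.539, 2.927.
Z = Σ e^(−Eᵢ/kT) = e^(−0.2439) + e^(−1.276) + e^(−1.539) + e^(−2.927) = 0.7836 + 0.2792 + 0.2146 + 0.05356 = 1.331.
⟨E⟩ = Σ Eᵢ e^(−Eᵢ/kT) / Z = (0.900·0.7836 + 4.71·0.2792 + 5.68·0.2146 + 10.8·0.05356) / 1.331 = 2.9 ×10⁻²¹ J.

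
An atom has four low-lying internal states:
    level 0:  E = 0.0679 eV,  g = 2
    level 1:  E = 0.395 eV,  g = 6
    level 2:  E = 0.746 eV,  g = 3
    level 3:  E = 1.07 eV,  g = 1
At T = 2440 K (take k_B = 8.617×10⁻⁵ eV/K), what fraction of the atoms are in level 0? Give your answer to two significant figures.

0.59

k_BT = 8.617×10⁻⁵ × 2440 K = 0.2103 eV.
Eᵢ/kT = 0.3229, 1.878, 3.547, 5.088.
Z = Σ gᵢe^(−Eᵢ/kT) = 2·e^(−0.3229) + 6·e^(−1.878) + 3·e^(−3.547) + 1·e^(−5.088) = 1.448 + 0.9174 + 0.08643 + 0.006170 = 2.458.
P₀ = g₀ e^(−E₀/kT) / Z = 1.448/2.458 = 0.59.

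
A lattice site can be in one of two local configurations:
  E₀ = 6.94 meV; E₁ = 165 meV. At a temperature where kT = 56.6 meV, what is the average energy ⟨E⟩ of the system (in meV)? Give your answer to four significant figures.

16.06 meV

Eᵢ/kT = 0.122615, 2.91519.
Z = Σ e^(−Eᵢ/kT) = e^(−0.122615) + e^(−2.91519) = 0.884604 + 0.0541937 = 0.938798.
⟨E⟩ = Σ Eᵢ e^(−Eᵢ/kT) / Z = (6.94·0.884604 + 165·0.0541937) / 0.938798 = 16.06 meV.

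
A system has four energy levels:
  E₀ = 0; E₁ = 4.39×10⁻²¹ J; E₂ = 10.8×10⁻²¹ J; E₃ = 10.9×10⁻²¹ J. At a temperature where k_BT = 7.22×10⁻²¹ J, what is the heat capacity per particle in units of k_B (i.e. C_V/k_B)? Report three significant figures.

Eᵢ/kT = 0, 0.60803, 1.4958, 1.5097.
Z = Σ e^(−Eᵢ/kT) = e^(−0) + e^(−0.60803) + e^(−1.4958) + e^(−1.5097) = 1.0000 + 0.54442 + 0.22407 + 0.22098 = 1.9895.
⟨E⟩ = 3.6284, ⟨E²⟩ = 31.607.
C_V/k_B = (⟨E²⟩ − ⟨E⟩²)/(kT)² = (31.607 − 13.165)/52.128 = 0.354.

0.354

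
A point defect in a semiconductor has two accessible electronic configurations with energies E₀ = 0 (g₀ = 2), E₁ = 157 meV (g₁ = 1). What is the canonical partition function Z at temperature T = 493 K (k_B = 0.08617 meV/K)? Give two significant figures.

k_BT = 0.08617 × 493 K = 42.48 meV.
Eᵢ/kT = 0, 3.696.
Z = Σ gᵢe^(−Eᵢ/kT) = 2·e^(−0) + 1·e^(−3.696) = 2.000 + 0.02482 = 2.025.

Z = 2.0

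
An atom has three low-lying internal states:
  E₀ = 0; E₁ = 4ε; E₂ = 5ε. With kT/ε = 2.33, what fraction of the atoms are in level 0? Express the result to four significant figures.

0.7712

Eᵢ/kT = 0, 1.71674, 2.14592.
Z = Σ e^(−Eᵢ/kT) = e^(−0) + e^(−1.71674) + e^(−2.14592) = 1.00000 + 0.179651 + 0.116960 = 1.29661.
P₀ = e^(−E₀/kT) / Z = 1.00000/1.29661 = 0.7712.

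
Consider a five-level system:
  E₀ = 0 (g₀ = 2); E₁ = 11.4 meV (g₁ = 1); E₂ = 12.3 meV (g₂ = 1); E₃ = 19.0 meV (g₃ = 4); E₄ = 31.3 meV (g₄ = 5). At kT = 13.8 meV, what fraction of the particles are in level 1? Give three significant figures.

Eᵢ/kT = 0, 0.82609, 0.89130, 1.3768, 2.2681.
Z = Σ gᵢe^(−Eᵢ/kT) = 2·e^(−0) + 1·e^(−0.82609) + 1·e^(−0.89130) + 4·e^(−1.3768) + 5·e^(−2.2681) = 2.0000 + 0.43776 + 0.41012 + 1.0095 + 0.51754 = 4.3749.
P₁ = g₁ e^(−E₁/kT) / Z = 0.43776/4.3749 = 0.100.

0.100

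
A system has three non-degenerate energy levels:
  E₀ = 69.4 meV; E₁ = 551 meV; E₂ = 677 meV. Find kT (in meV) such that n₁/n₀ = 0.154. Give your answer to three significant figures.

n₁/n₀ = exp[−(E₁−E₀)/kT] = 0.154.
⇒ (E₁−E₀)/kT = ln(1/0.154) = ln(6.4935) = 1.8708.
kT = 481.6 meV / 1.8708 = 257 meV.

257 meV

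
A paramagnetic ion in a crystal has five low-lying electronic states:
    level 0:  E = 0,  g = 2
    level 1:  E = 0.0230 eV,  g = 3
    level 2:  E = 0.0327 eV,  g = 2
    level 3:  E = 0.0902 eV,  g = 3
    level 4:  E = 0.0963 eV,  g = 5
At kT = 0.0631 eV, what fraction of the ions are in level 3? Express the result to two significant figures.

0.10

Eᵢ/kT = 0, 0.3645, 0.5182, 1.429, 1.526.
Z = Σ gᵢe^(−Eᵢ/kT) = 2·e^(−0) + 3·e^(−0.3645) + 2·e^(−0.5182) + 3·e^(−1.429) + 5·e^(−1.526) = 2.000 + 2.084 + 1.191 + 0.7186 + 1.087 = 7.081.
P₃ = g₃ e^(−E₃/kT) / Z = 0.7186/7.081 = 0.10.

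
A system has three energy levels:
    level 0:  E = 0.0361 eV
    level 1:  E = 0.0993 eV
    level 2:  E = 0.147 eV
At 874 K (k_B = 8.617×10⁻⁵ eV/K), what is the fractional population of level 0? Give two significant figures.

0.60

k_BT = 8.617×10⁻⁵ × 874 K = 0.07531 eV.
Eᵢ/kT = 0.4794, 1.319, 1.952.
Z = Σ e^(−Eᵢ/kT) = e^(−0.4794) + e^(−1.319) + e^(−1.952) = 0.6192 + 0.2674 + 0.1420 = 1.029.
P₀ = e^(−E₀/kT) / Z = 0.6192/1.029 = 0.60.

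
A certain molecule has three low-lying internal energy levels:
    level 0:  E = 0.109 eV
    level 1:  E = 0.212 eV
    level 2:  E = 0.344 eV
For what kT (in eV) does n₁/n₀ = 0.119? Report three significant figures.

0.0484 eV

n₁/n₀ = exp[−(E₁−E₀)/kT] = 0.119.
⇒ (E₁−E₀)/kT = ln(1/0.119) = ln(8.4034) = 2.1286.
kT = 0.103 eV / 2.1286 = 0.0484 eV.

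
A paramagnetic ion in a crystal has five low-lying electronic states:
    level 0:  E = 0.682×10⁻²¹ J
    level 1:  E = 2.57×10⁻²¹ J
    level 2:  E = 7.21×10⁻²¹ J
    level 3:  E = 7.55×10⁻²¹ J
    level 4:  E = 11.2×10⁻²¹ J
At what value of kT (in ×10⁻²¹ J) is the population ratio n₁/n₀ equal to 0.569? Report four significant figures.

3.348 ×10⁻²¹ J

n₁/n₀ = exp[−(E₁−E₀)/kT] = 0.569.
⇒ (E₁−E₀)/kT = ln(1/0.569) = ln(1.75747) = 0.563875.
kT = 1.888 ×10⁻²¹ J / 0.563875 = 3.348 ×10⁻²¹ J.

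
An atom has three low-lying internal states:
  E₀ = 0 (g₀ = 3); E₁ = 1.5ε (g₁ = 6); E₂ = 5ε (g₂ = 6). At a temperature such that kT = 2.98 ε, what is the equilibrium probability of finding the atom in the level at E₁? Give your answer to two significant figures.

0.47

Eᵢ/kT = 0, 0.5034, 1.678.
Z = Σ gᵢe^(−Eᵢ/kT) = 3·e^(−0) + 6·e^(−0.5034) + 6·e^(−1.678) = 3.000 + 3.627 + 1.120 = 7.747.
P₁ = g₁ e^(−E₁/kT) / Z = 3.627/7.747 = 0.47.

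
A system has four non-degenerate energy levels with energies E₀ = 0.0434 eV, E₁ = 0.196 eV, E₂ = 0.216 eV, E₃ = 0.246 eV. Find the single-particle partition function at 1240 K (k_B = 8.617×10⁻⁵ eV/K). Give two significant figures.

Z = 1.1

k_BT = 8.617×10⁻⁵ × 1240 K = 0.1069 eV.
Eᵢ/kT = 0.4060, 1.833, 2.021, 2.301.
Z = Σ e^(−Eᵢ/kT) = e^(−0.4060) + e^(−1.833) + e^(−2.021) + e^(−2.301) = 0.6663 + 0.1599 + 0.1325 + 0.1002 = 1.059.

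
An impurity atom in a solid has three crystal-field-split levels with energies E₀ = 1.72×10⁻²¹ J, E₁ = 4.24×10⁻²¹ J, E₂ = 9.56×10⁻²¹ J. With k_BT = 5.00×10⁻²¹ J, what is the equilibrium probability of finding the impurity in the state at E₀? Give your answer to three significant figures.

Eᵢ/kT = 0.34400, 0.84800, 1.9120.
Z = Σ e^(−Eᵢ/kT) = e^(−0.34400) + e^(−0.84800) + e^(−1.9120) = 0.70893 + 0.42827 + 0.14778 = 1.2850.
P₀ = e^(−E₀/kT) / Z = 0.70893/1.2850 = 0.552.

0.552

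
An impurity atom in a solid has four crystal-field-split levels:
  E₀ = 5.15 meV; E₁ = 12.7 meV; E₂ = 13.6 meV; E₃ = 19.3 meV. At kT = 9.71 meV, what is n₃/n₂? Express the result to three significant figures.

n₃/n₂ = exp[−(E₃−E₂)/kT] = exp(−(5.7 meV)/(9.71 meV)) = exp(-0.58702) = 0.556.

0.556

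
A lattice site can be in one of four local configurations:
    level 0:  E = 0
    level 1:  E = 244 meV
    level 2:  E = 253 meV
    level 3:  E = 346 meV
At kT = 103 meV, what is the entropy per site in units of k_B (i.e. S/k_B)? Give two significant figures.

0.65

Eᵢ/kT = 0, 2.369, 2.456, 3.359.
Z = Σ e^(−Eᵢ/kT) = e^(−0) + e^(−2.369) + e^(−2.456) + e^(−3.359) = 1.000 + 0.09357 + 0.08578 + 0.03477 = 1.214.
⟨E⟩ = Σ EᵢPᵢ = 46.59 meV.
S/k_B = ln Z + ⟨E⟩/kT = ln(1.214) + 46.59/103 = 0.1939 + 0.4523 = 0.65.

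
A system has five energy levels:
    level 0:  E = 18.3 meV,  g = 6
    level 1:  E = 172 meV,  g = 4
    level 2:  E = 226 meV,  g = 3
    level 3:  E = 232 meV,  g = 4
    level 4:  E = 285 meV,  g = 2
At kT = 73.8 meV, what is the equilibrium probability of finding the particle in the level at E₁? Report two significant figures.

0.072

Eᵢ/kT = 0.2480, 2.331, 3.062, 3.144, 3.862.
Z = Σ gᵢe^(−Eᵢ/kT) = 6·e^(−0.2480) + 4·e^(−2.331) + 3·e^(−3.062) + 4·e^(−3.144) + 2·e^(−3.862) = 4.682 + 0.3888 + 0.1404 + 0.1724 + 0.04205 = 5.426.
P₁ = g₁ e^(−E₁/kT) / Z = 0.3888/5.426 = 0.072.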